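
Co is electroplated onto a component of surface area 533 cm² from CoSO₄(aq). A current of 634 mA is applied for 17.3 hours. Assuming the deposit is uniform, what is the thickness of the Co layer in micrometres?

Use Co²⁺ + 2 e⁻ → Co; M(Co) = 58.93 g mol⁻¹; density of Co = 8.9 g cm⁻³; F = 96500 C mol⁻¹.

25.4 μm

Q = I·t = 0.6340 × 62280 = 39490 C; n(e⁻) = 0.4092 mol.
n(Co) = n(e⁻)/2 = 0.2046 mol, so m = 0.2046 × 58.93 = 12.06 g.
Volume = m/ρ = 12.06 / 8.9 = 1.355 cm³.
Thickness = V/A = 1.355 / 533 = 0.00254 cm = 25.4 μm.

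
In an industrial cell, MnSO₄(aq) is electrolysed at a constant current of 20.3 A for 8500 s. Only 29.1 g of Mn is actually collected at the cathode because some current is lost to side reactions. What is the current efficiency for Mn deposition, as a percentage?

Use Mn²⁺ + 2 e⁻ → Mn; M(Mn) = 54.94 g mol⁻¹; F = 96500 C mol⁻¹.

59.2 %

Q = I·t = 20.30 × 8500.0 = 172600 C; n(e⁻) = 172600/96500 = 1.788 mol.
Theoretical n(Mn) = n(e⁻)/2 = 0.8940 mol, i.e. m_theo = 0.8940 × 54.94 = 49.12 g.
Efficiency = m_actual / m_theo = 29.1 / 49.12 = 59.2 %.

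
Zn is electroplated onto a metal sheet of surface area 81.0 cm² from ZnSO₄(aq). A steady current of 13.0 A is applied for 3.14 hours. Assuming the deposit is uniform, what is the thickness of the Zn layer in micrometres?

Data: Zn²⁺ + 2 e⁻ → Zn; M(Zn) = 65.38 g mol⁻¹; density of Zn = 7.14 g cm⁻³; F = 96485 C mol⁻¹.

Q = I·t = 13.00 × 11304 = 147000 C; n(e⁻) = 1.523 mol.
n(Zn) = n(e⁻)/2 = 0.7615 mol, so m = 0.7615 × 65.38 = 49.79 g.
Volume = m/ρ = 49.79 / 7.14 = 6.973 cm³.
Thickness = V/A = 6.973 / 81.0 = 0.0861 cm = 861 μm.

861 μm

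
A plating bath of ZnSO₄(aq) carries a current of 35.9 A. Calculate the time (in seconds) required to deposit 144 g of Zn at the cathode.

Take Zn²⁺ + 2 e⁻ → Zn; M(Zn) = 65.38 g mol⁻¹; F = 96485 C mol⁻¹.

n(Zn) = m/M = 144 / 65.38 = 2.203 mol.
Each Zn atom requires 2 electrons, so n(e⁻) = 2 × 2.203 = 4.405 mol.
Q = n(e⁻)·F = 4.405 × 96485 = 425000 C.
t = Q/I = 425000 / 35.90 A = 11840 s.

11800 s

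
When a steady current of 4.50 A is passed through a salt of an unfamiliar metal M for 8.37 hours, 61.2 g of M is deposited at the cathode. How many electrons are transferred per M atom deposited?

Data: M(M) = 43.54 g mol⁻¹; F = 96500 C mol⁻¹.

1

Q = I·t = 4.500 A × 30132 s = 135600 C, so n(e⁻) = 135600/96500 = 1.405 mol.
n(M) deposited = 61.2 / 43.54 = 1.406 mol.
Electrons per atom = n(e⁻)/n(M) = 1.405 / 1.406 = 1.00 ≈ 1, so the ion is M⁺.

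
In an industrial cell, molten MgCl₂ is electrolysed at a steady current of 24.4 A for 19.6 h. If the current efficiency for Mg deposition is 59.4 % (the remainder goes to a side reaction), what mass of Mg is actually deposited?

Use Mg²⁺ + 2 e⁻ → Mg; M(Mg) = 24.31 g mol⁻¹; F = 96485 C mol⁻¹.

Q = I·t = 24.40 × 70560 = 1722000 C.
n(e⁻) = 1722000/96485 = 17.84 mol; theoretically n(Mg) = 17.84/2 = 8.922 mol, m_theo = 216.9 g.
At 59.4 % efficiency, m_actual = 0.594 × 216.9 = 129 g.

129 g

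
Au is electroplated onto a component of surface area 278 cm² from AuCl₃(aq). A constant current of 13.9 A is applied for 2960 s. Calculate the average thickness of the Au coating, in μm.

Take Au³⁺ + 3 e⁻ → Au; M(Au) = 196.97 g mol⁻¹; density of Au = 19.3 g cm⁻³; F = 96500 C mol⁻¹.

Q = I·t = 13.90 × 2960.0 = 41140 C; n(e⁻) = 0.4264 mol.
n(Au) = n(e⁻)/3 = 0.1421 mol, so m = 0.1421 × 196.97 = 27.99 g.
Volume = m/ρ = 27.99 / 19.3 = 1.450 cm³.
Thickness = V/A = 1.450 / 278 = 0.00522 cm = 52.2 μm.

52.2 μm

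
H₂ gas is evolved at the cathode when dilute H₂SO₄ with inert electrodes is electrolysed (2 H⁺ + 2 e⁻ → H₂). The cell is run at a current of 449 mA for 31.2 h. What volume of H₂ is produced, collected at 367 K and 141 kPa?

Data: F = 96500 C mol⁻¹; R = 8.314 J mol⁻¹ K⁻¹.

5.65 L

Q = I·t = 0.4490 A × 112320 s = 50430 C.
n(e⁻) = Q/F = 50430 / 96500 = 0.5226 mol.
2 electrons are transferred per H₂ molecule, so n(H₂) = 0.5226 / 2 = 0.2613 mol.
V = nRT/P = (0.2613 × 8.314 × 367) / (141 × 10³ Pa) = 0.00565 m³ = 5.65 L.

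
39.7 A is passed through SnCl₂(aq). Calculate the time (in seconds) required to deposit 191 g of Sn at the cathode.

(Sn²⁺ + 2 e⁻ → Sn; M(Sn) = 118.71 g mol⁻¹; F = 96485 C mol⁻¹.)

n(Sn) = m/M = 191 / 118.71 = 1.609 mol.
Each Sn atom requires 2 electrons, so n(e⁻) = 2 × 1.609 = 3.218 mol.
Q = n(e⁻)·F = 3.218 × 96485 = 310500 C.
t = Q/I = 310500 / 39.70 A = 7821 s.

7820 s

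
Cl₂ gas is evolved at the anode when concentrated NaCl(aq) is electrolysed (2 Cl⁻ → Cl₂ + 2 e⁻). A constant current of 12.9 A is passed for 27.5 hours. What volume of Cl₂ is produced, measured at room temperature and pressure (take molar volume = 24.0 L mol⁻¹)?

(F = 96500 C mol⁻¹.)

159 L

Q = I·t = 12.90 A × 99000 s = 1277000 C.
n(e⁻) = Q/F = 1277000 / 96500 = 13.23 mol.
2 electrons are transferred per Cl₂ molecule, so n(Cl₂) = 13.23 / 2 = 6.617 mol.
V = n × V_m = 6.617 × 24.0 = 159 L.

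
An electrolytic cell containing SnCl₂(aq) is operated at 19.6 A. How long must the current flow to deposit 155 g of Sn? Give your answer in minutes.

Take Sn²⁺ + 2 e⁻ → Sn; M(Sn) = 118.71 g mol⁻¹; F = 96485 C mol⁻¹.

n(Sn) = m/M = 155 / 118.71 = 1.306 mol.
Each Sn atom requires 2 electrons, so n(e⁻) = 2 × 1.306 = 2.611 mol.
Q = n(e⁻)·F = 2.611 × 96485 = 252000 C.
t = Q/I = 252000 / 19.60 A = 12860 s = 214 min.

214 min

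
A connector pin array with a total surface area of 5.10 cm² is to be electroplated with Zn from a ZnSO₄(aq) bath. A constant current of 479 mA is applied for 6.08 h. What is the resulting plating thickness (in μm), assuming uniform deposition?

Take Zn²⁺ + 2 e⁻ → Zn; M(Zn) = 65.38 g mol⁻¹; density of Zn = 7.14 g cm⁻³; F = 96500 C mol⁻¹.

975 μm

Q = I·t = 0.4790 × 21888 = 10480 C; n(e⁻) = 0.1086 mol.
n(Zn) = n(e⁻)/2 = 0.05432 mol, so m = 0.05432 × 65.38 = 3.552 g.
Volume = m/ρ = 3.552 / 7.14 = 0.4974 cm³.
Thickness = V/A = 0.4974 / 5.10 = 0.0975 cm = 975 μm.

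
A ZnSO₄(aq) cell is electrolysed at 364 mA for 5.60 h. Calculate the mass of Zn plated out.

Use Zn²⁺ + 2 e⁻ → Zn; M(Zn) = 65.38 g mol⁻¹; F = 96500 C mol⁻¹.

2.49 g

Q = I·t = 0.3640 A × 20160 s = 7338 C.
n(e⁻) = Q/F = 7338 / 96500 = 0.07604 mol.
Zn²⁺ + 2 e⁻ → Zn, so n(Zn) = n(e⁻)/2 = 0.03802 mol.
m = n·M = 0.03802 × 65.38 = 2.49 g.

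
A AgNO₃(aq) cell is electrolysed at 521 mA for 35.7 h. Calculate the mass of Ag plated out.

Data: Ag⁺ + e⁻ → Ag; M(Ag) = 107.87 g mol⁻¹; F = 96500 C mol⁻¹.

Q = I·t = 0.5210 A × 128520 s = 66960 C.
n(e⁻) = Q/F = 66960 / 96500 = 0.6939 mol.
Ag⁺ + e⁻ → Ag, so n(Ag) = n(e⁻)/1 = 0.6939 mol.
m = n·M = 0.6939 × 107.87 = 74.8 g.

74.8 g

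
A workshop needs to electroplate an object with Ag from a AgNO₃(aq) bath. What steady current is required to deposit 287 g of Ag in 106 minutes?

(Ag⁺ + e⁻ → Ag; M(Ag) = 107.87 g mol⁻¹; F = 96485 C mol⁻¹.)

n(Ag) = 287 / 107.87 = 2.661 mol.
n(e⁻) = 1 × 2.661 = 2.661 mol.
Q = n(e⁻)·F = 2.661 × 96485 = 256700 C.
I = Q/t = 256700 / 6360.0 s = 40.4 A.

40.4 A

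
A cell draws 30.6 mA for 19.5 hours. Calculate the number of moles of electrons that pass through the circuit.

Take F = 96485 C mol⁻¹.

0.0223 mol

Q = I·t = 0.03060 A × 70200 s = 2148 C.
n(e⁻) = Q/F = 2148 / 96485 = 0.0223 mol.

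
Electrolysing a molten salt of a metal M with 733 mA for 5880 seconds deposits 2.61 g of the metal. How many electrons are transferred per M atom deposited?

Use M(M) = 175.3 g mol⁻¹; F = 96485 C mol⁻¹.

Q = I·t = 0.7330 A × 5880.0 s = 4310 C, so n(e⁻) = 4310/96485 = 0.04467 mol.
n(M) deposited = 2.61 / 175.3 = 0.01489 mol.
Electrons per atom = n(e⁻)/n(M) = 0.04467 / 0.01489 = 3.00 ≈ 3, so the ion is M³⁺.

3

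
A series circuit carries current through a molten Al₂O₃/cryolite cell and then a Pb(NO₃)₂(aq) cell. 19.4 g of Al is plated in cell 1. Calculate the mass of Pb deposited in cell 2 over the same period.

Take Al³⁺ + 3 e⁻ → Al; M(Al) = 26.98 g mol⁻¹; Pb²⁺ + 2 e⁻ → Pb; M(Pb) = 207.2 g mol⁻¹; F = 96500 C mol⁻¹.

223 g

n(Al) = 19.4 / 26.98 = 0.7191 mol.
Since Al³⁺ + 3 e⁻ → Al, n(e⁻) passed = 3 × 0.7191 = 2.157 mol.
Cells in series carry the same charge, so the same 2.157 mol of electrons passes through cell 2.
Pb²⁺ + 2 e⁻ → Pb, so n(Pb) = 2.157 / 2 = 1.079 mol.
m(Pb) = 1.079 × 207.2 = 223 g.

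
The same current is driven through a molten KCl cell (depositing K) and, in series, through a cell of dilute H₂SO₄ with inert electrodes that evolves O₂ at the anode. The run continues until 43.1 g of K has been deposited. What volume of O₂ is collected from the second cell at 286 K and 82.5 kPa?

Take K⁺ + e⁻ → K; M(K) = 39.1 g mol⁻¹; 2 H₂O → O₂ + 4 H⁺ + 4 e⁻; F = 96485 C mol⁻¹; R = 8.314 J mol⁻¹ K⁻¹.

7.94 L

n(K) = 43.1 / 39.1 = 1.102 mol, so n(e⁻) = 1 × 1.102 = 1.102 mol.
The cells are in series, so the same 1.102 mol of electrons passes through the second cell.
2 H₂O → O₂ + 4 H⁺ + 4 e⁻ — 4 mol e⁻ per mol O₂, so n(O₂) = 1.102/4 = 0.2756 mol.
V = nRT/P = (0.2756 × 8.314 × 286) / (82.5 × 10³) = 0.00794 m³ = 7.94 L.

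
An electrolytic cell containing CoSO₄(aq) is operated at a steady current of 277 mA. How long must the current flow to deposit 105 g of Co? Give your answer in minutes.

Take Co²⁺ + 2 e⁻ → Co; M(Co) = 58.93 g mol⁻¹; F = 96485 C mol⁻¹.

20700 min

n(Co) = m/M = 105 / 58.93 = 1.782 mol.
Each Co atom requires 2 electrons, so n(e⁻) = 2 × 1.782 = 3.564 mol.
Q = n(e⁻)·F = 3.564 × 96485 = 343800 C.
t = Q/I = 343800 / 0.2770 A = 1241000 s = 20700 min.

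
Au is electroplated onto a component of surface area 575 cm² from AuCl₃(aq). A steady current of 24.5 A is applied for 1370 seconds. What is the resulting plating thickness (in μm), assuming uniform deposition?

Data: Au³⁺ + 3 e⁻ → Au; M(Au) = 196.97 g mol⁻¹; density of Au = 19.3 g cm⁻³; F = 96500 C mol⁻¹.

20.6 μm

Q = I·t = 24.50 × 1370.0 = 33560 C; n(e⁻) = 0.3478 mol.
n(Au) = n(e⁻)/3 = 0.1159 mol, so m = 0.1159 × 196.97 = 22.84 g.
Volume = m/ρ = 22.84 / 19.3 = 1.183 cm³.
Thickness = V/A = 1.183 / 575 = 0.00206 cm = 20.6 μm.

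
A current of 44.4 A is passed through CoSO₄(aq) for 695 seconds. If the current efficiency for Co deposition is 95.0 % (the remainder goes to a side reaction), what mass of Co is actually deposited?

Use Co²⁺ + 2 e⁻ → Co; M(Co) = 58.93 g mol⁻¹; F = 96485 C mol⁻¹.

8.95 g

Q = I·t = 44.40 × 695.00 = 30860 C.
n(e⁻) = 30860/96485 = 0.3198 mol; theoretically n(Co) = 0.3198/2 = 0.1599 mol, m_theo = 9.424 g.
At 95.0 % efficiency, m_actual = 0.950 × 9.424 = 8.95 g.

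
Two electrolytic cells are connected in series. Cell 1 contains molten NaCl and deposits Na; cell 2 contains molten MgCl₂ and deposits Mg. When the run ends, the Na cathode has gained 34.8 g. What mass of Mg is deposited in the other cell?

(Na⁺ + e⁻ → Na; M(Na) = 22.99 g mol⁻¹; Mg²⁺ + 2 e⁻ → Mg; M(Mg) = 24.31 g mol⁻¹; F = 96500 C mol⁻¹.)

n(Na) = 34.8 / 22.99 = 1.514 mol.
Since Na⁺ + e⁻ → Na, n(e⁻) passed = 1 × 1.514 = 1.514 mol.
Cells in series carry the same charge, so the same 1.514 mol of electrons passes through cell 2.
Mg²⁺ + 2 e⁻ → Mg, so n(Mg) = 1.514 / 2 = 0.7569 mol.
m(Mg) = 0.7569 × 24.31 = 18.4 g.

18.4 g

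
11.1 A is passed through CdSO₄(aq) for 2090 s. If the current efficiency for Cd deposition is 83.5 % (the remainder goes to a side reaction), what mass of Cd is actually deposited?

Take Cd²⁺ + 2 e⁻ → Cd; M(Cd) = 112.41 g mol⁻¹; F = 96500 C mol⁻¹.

11.3 g

Q = I·t = 11.10 × 2090.0 = 23200 C.
n(e⁻) = 23200/96500 = 0.2404 mol; theoretically n(Cd) = 0.2404/2 = 0.1202 mol, m_theo = 13.51 g.
At 83.5 % efficiency, m_actual = 0.835 × 13.51 = 11.3 g.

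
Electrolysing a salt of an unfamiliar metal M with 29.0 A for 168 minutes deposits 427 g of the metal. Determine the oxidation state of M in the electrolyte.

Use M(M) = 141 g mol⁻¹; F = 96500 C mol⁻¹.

Q = I·t = 29.00 A × 10080 s = 292300 C, so n(e⁻) = 292300/96500 = 3.029 mol.
n(M) deposited = 427 / 141 = 3.028 mol.
Electrons per atom = n(e⁻)/n(M) = 3.029 / 3.028 = 1.00 ≈ 1, so the ion is M⁺.

+1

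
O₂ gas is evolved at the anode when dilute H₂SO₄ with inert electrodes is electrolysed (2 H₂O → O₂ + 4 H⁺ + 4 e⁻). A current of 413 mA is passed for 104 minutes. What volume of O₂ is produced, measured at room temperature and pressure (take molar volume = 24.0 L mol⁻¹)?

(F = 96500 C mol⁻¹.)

Q = I·t = 0.4130 A × 6240.0 s = 2577 C.
n(e⁻) = Q/F = 2577 / 96500 = 0.02671 mol.
4 electrons are transferred per O₂ molecule, so n(O₂) = 0.02671 / 4 = 0.006676 mol.
V = n × V_m = 0.006676 × 24.0 = 0.160 L.

0.160 L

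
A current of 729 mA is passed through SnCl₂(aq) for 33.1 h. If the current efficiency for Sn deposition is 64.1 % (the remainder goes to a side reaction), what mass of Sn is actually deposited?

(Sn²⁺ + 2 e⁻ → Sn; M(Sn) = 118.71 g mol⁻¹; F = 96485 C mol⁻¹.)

34.3 g

Q = I·t = 0.7290 × 119160 = 86870 C.
n(e⁻) = 86870/96485 = 0.9003 mol; theoretically n(Sn) = 0.9003/2 = 0.4502 mol, m_theo = 53.44 g.
At 64.1 % efficiency, m_actual = 0.641 × 53.44 = 34.3 g.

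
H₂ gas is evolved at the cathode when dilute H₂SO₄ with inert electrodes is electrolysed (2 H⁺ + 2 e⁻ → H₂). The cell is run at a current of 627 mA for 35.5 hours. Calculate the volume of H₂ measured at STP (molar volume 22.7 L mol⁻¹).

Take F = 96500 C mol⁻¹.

9.42 L

Q = I·t = 0.6270 A × 127800 s = 80130 C.
n(e⁻) = Q/F = 80130 / 96500 = 0.8304 mol.
2 electrons are transferred per H₂ molecule, so n(H₂) = 0.8304 / 2 = 0.4152 mol.
V = n × V_m = 0.4152 × 22.7 = 9.42 L.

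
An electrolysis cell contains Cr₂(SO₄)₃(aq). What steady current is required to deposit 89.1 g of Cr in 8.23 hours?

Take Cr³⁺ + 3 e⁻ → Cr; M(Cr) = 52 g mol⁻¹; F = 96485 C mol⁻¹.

n(Cr) = 89.1 / 52 = 1.713 mol.
n(e⁻) = 3 × 1.713 = 5.140 mol.
Q = n(e⁻)·F = 5.140 × 96485 = 496000 C.
I = Q/t = 496000 / 29628 s = 16.7 A.

16.7 A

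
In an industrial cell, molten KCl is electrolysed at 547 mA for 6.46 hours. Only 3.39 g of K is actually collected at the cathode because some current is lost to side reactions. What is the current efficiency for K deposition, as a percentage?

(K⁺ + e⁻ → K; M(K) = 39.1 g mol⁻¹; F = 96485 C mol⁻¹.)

65.8 %

Q = I·t = 0.5470 × 23256 = 12720 C; n(e⁻) = 12720/96485 = 0.1318 mol.
Theoretical n(K) = n(e⁻)/1 = 0.1318 mol, i.e. m_theo = 0.1318 × 39.1 = 5.155 g.
Efficiency = m_actual / m_theo = 3.39 / 5.155 = 65.8 %.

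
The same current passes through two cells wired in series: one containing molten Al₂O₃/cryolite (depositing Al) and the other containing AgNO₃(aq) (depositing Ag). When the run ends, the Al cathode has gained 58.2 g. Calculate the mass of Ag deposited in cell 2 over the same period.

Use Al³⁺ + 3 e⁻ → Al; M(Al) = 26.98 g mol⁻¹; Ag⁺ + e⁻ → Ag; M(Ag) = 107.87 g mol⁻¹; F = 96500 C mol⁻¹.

n(Al) = 58.2 / 26.98 = 2.157 mol.
Since Al³⁺ + 3 e⁻ → Al, n(e⁻) passed = 3 × 2.157 = 6.471 mol.
Cells in series carry the same charge, so the same 6.471 mol of electrons passes through cell 2.
Ag⁺ + e⁻ → Ag, so n(Ag) = 6.471 / 1 = 6.471 mol.
m(Ag) = 6.471 × 107.87 = 698 g.

698 g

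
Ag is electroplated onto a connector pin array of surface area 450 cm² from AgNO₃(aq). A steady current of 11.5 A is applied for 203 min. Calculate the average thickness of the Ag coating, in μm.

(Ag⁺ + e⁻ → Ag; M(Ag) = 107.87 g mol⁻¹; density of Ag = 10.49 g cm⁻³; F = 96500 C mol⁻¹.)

332 μm

Q = I·t = 11.50 × 12180 = 140100 C; n(e⁻) = 1.452 mol.
n(Ag) = n(e⁻)/1 = 1.452 mol, so m = 1.452 × 107.87 = 156.6 g.
Volume = m/ρ = 156.6 / 10.49 = 14.93 cm³.
Thickness = V/A = 14.93 / 450 = 0.0332 cm = 332 μm.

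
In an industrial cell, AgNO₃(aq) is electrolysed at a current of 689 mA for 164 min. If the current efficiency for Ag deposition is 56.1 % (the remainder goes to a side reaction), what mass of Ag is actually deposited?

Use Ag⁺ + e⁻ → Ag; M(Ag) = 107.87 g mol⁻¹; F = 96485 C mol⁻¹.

Q = I·t = 0.6890 × 9840.0 = 6780 C.
n(e⁻) = 6780/96485 = 0.07027 mol; theoretically n(Ag) = 0.07027/1 = 0.07027 mol, m_theo = 7.580 g.
At 56.1 % efficiency, m_actual = 0.561 × 7.580 = 4.25 g.

4.25 g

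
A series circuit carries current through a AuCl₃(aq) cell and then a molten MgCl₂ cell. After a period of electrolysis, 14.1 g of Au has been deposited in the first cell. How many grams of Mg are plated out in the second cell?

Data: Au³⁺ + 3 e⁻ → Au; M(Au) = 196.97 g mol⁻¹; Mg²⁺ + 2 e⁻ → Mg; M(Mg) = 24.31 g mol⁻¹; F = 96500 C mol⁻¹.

2.61 g

n(Au) = 14.1 / 196.97 = 0.07158 mol.
Since Au³⁺ + 3 e⁻ → Au, n(e⁻) passed = 3 × 0.07158 = 0.2148 mol.
Cells in series carry the same charge, so the same 0.2148 mol of electrons passes through cell 2.
Mg²⁺ + 2 e⁻ → Mg, so n(Mg) = 0.2148 / 2 = 0.1074 mol.
m(Mg) = 0.1074 × 24.31 = 2.61 g.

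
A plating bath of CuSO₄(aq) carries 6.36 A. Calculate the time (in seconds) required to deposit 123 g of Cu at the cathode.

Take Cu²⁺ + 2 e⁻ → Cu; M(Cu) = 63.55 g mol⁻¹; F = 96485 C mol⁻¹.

n(Cu) = m/M = 123 / 63.55 = 1.935 mol.
Each Cu atom requires 2 electrons, so n(e⁻) = 2 × 1.935 = 3.871 mol.
Q = n(e⁻)·F = 3.871 × 96485 = 373500 C.
t = Q/I = 373500 / 6.360 A = 58720 s.

58700 s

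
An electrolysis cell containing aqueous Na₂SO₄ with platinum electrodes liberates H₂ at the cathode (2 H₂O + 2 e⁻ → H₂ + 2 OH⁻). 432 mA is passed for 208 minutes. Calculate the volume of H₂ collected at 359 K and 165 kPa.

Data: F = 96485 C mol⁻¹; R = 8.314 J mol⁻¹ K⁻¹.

0.505 L

Q = I·t = 0.4320 A × 12480 s = 5391 C.
n(e⁻) = Q/F = 5391 / 96485 = 0.05588 mol.
2 electrons are transferred per H₂ molecule, so n(H₂) = 0.05588 / 2 = 0.02794 mol.
V = nRT/P = (0.02794 × 8.314 × 359) / (165 × 10³ Pa) = 5.05 × 10⁻⁴ m³ = 0.505 L.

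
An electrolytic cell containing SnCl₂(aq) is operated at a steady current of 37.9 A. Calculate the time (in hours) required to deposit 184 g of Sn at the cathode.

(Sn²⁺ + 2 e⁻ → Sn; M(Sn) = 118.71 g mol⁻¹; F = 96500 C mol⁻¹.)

2.19 h

n(Sn) = m/M = 184 / 118.71 = 1.550 mol.
Each Sn atom requires 2 electrons, so n(e⁻) = 2 × 1.550 = 3.100 mol.
Q = n(e⁻)·F = 3.100 × 96500 = 299100 C.
t = Q/I = 299100 / 37.90 A = 7893 s = 2.19 h.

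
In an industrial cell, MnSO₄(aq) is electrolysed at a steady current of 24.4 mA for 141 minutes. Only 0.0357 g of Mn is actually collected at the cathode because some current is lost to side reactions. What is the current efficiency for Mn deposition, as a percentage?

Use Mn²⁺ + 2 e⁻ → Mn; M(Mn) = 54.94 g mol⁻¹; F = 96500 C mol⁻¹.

Q = I·t = 0.02440 × 8460.0 = 206.4 C; n(e⁻) = 206.4/96500 = 0.002139 mol.
Theoretical n(Mn) = n(e⁻)/2 = 0.001070 mol, i.e. m_theo = 0.001070 × 54.94 = 0.05876 g.
Efficiency = m_actual / m_theo = 0.0357 / 0.05876 = 60.8 %.

60.8 %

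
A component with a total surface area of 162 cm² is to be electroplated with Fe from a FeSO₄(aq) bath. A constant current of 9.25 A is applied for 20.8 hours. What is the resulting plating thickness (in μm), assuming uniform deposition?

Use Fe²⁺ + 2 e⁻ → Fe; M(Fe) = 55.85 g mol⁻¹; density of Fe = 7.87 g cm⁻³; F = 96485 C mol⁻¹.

1570 μm

Q = I·t = 9.250 × 74880 = 692600 C; n(e⁻) = 7.179 mol.
n(Fe) = n(e⁻)/2 = 3.589 mol, so m = 3.589 × 55.85 = 200.5 g.
Volume = m/ρ = 200.5 / 7.87 = 25.47 cm³.
Thickness = V/A = 25.47 / 162 = 0.157 cm = 1570 μm.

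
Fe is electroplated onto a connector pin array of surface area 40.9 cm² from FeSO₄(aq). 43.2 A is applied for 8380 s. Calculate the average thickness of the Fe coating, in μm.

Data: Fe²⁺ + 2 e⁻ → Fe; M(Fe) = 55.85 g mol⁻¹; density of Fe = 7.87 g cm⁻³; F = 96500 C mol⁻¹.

Q = I·t = 43.20 × 8380.0 = 362000 C; n(e⁻) = 3.751 mol.
n(Fe) = n(e⁻)/2 = 1.876 mol, so m = 1.876 × 55.85 = 104.8 g.
Volume = m/ρ = 104.8 / 7.87 = 13.31 cm³.
Thickness = V/A = 13.31 / 40.9 = 0.325 cm = 3250 μm.

3250 μm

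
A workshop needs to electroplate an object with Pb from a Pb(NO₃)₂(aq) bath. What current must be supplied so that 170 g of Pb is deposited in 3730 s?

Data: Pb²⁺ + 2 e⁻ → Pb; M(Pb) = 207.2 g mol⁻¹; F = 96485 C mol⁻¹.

n(Pb) = 170 / 207.2 = 0.8205 mol.
n(e⁻) = 2 × 0.8205 = 1.641 mol.
Q = n(e⁻)·F = 1.641 × 96485 = 158300 C.
I = Q/t = 158300 / 3730.0 s = 42.4 A.

42.4 A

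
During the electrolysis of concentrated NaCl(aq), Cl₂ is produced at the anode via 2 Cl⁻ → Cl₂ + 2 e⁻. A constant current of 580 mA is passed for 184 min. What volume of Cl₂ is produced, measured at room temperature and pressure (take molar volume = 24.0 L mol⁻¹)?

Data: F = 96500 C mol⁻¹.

Q = I·t = 0.5800 A × 11040 s = 6403 C.
n(e⁻) = Q/F = 6403 / 96500 = 0.06635 mol.
2 electrons are transferred per Cl₂ molecule, so n(Cl₂) = 0.06635 / 2 = 0.03318 mol.
V = n × V_m = 0.03318 × 24.0 = 0.796 L.

0.796 L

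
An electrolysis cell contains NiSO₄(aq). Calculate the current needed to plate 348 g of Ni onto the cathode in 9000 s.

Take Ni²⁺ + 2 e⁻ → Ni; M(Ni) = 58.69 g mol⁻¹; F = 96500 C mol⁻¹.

n(Ni) = 348 / 58.69 = 5.929 mol.
n(e⁻) = 2 × 5.929 = 11.86 mol.
Q = n(e⁻)·F = 11.86 × 96500 = 1144000 C.
I = Q/t = 1144000 / 9000.0 s = 127 A.

127 A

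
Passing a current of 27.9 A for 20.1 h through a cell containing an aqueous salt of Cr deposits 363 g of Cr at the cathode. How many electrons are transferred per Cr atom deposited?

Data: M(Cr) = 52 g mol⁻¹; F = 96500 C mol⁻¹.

Q = I·t = 27.90 A × 72360 s = 2019000 C, so n(e⁻) = 2019000/96500 = 20.92 mol.
n(Cr) deposited = 363 / 52 = 6.981 mol.
Electrons per atom = n(e⁻)/n(Cr) = 20.92 / 6.981 = 3.00 ≈ 3, so the ion is Cr³⁺.

3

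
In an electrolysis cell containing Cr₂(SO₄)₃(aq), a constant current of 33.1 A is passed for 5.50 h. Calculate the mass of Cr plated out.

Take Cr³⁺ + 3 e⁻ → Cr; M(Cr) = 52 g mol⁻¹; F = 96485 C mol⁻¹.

118 g

Q = I·t = 33.10 A × 19800 s = 655400 C.
n(e⁻) = Q/F = 655400 / 96485 = 6.793 mol.
Cr³⁺ + 3 e⁻ → Cr, so n(Cr) = n(e⁻)/3 = 2.264 mol.
m = n·M = 2.264 × 52 = 118 g.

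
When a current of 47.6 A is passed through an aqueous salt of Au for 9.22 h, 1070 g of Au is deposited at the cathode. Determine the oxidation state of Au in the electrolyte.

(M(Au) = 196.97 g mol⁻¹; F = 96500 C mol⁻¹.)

+3

Q = I·t = 47.60 A × 33192 s = 1580000 C, so n(e⁻) = 1580000/96500 = 16.37 mol.
n(Au) deposited = 1070 / 196.97 = 5.432 mol.
Electrons per atom = n(e⁻)/n(Au) = 16.37 / 5.432 = 3.01 ≈ 3, so the ion is Au³⁺.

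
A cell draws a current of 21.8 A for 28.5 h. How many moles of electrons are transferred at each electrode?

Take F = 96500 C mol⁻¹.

Q = I·t = 21.80 A × 102600 s = 2237000 C.
n(e⁻) = Q/F = 2237000 / 96500 = 23.2 mol.

23.2 mol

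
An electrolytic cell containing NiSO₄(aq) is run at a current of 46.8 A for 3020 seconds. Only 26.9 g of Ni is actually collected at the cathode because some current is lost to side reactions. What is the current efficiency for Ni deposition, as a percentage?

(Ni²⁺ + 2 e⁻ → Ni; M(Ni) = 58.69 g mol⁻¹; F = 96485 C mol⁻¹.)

62.6 %

Q = I·t = 46.80 × 3020.0 = 141300 C; n(e⁻) = 141300/96485 = 1.465 mol.
Theoretical n(Ni) = n(e⁻)/2 = 0.7324 mol, i.e. m_theo = 0.7324 × 58.69 = 42.99 g.
Efficiency = m_actual / m_theo = 26.9 / 42.99 = 62.6 %.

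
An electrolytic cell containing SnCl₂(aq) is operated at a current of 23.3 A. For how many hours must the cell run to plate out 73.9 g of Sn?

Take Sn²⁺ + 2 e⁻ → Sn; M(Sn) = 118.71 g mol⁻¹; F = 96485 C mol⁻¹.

n(Sn) = m/M = 73.9 / 118.71 = 0.6225 mol.
Each Sn atom requires 2 electrons, so n(e⁻) = 2 × 0.6225 = 1.245 mol.
Q = n(e⁻)·F = 1.245 × 96485 = 120100 C.
t = Q/I = 120100 / 23.30 A = 5156 s = 1.43 h.

1.43 h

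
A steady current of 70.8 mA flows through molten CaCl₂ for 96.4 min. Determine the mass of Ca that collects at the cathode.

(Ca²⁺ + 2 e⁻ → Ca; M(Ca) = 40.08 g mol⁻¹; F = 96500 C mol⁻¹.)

Q = I·t = 0.07080 A × 5784.0 s = 409.5 C.
n(e⁻) = Q/F = 409.5 / 96500 = 0.004244 mol.
Ca²⁺ + 2 e⁻ → Ca, so n(Ca) = n(e⁻)/2 = 0.002122 mol.
m = n·M = 0.002122 × 40.08 = 0.0850 g.

0.0850 g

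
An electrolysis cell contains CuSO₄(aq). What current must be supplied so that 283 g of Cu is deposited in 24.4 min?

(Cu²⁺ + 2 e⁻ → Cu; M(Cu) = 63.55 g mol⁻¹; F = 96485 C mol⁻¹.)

587 A

n(Cu) = 283 / 63.55 = 4.453 mol.
n(e⁻) = 2 × 4.453 = 8.906 mol.
Q = n(e⁻)·F = 8.906 × 96485 = 859300 C.
I = Q/t = 859300 / 1464.0 s = 587 A.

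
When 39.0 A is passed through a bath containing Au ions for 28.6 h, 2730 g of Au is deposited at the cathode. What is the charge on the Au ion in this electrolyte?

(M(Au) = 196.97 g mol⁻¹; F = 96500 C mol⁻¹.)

Q = I·t = 39.00 A × 102960 s = 4015000 C, so n(e⁻) = 4015000/96500 = 41.61 mol.
n(Au) deposited = 2730 / 196.97 = 13.86 mol.
Electrons per atom = n(e⁻)/n(Au) = 41.61 / 13.86 = 3.00 ≈ 3, so the ion is Au³⁺.

+3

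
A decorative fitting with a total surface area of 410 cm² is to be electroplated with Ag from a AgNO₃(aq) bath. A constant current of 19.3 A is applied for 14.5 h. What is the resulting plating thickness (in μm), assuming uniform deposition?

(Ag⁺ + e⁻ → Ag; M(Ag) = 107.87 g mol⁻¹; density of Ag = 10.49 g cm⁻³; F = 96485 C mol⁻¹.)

2620 μm

Q = I·t = 19.30 × 52200 = 1007000 C; n(e⁻) = 10.44 mol.
n(Ag) = n(e⁻)/1 = 10.44 mol, so m = 10.44 × 107.87 = 1126 g.
Volume = m/ρ = 1126 / 10.49 = 107.4 cm³.
Thickness = V/A = 107.4 / 410 = 0.262 cm = 2620 μm.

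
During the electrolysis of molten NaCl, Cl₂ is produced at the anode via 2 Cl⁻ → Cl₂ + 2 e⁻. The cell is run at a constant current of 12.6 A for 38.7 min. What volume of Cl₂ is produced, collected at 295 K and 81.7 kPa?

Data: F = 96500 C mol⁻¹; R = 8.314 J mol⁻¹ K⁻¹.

Q = I·t = 12.60 A × 2322.0 s = 29260 C.
n(e⁻) = Q/F = 29260 / 96500 = 0.3032 mol.
2 electrons are transferred per Cl₂ molecule, so n(Cl₂) = 0.3032 / 2 = 0.1516 mol.
V = nRT/P = (0.1516 × 8.314 × 295) / (81.7 × 10³ Pa) = 0.00455 m³ = 4.55 L.

4.55 L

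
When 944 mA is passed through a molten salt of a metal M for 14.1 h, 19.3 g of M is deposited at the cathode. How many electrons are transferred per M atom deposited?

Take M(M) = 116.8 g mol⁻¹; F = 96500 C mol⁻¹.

Q = I·t = 0.9440 A × 50760 s = 47920 C, so n(e⁻) = 47920/96500 = 0.4966 mol.
n(M) deposited = 19.3 / 116.8 = 0.1652 mol.
Electrons per atom = n(e⁻)/n(M) = 0.4966 / 0.1652 = 3.01 ≈ 3, so the ion is M³⁺.

3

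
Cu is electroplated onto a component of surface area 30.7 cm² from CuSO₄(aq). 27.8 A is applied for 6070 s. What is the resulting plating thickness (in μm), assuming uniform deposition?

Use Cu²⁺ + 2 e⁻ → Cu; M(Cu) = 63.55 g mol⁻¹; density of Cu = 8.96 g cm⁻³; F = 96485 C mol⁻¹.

2020 μm

Q = I·t = 27.80 × 6070.0 = 168700 C; n(e⁻) = 1.749 mol.
n(Cu) = n(e⁻)/2 = 0.8745 mol, so m = 0.8745 × 63.55 = 55.57 g.
Volume = m/ρ = 55.57 / 8.96 = 6.202 cm³.
Thickness = V/A = 6.202 / 30.7 = 0.202 cm = 2020 μm.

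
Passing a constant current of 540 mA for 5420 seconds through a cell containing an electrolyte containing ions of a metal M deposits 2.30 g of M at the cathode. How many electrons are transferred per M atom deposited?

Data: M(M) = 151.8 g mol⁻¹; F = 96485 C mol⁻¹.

2

Q = I·t = 0.5400 A × 5420.0 s = 2927 C, so n(e⁻) = 2927/96485 = 0.03033 mol.
n(M) deposited = 2.30 / 151.8 = 0.01515 mol.
Electrons per atom = n(e⁻)/n(M) = 0.03033 / 0.01515 = 2.00 ≈ 2, so the ion is M²⁺.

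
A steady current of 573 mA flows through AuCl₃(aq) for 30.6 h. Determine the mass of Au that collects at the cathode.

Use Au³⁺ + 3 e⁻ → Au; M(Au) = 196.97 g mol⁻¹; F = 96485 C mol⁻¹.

43.0 g

Q = I·t = 0.5730 A × 110160 s = 63120 C.
n(e⁻) = Q/F = 63120 / 96485 = 0.6542 mol.
Au³⁺ + 3 e⁻ → Au, so n(Au) = n(e⁻)/3 = 0.2181 mol.
m = n·M = 0.2181 × 196.97 = 43.0 g.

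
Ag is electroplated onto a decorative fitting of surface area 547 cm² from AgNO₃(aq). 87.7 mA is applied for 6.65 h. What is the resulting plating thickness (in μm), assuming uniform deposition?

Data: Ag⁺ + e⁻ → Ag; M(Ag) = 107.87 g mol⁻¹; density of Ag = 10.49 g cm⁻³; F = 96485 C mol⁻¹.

4.09 μm

Q = I·t = 0.08770 × 23940 = 2100 C; n(e⁻) = 0.02176 mol.
n(Ag) = n(e⁻)/1 = 0.02176 mol, so m = 0.02176 × 107.87 = 2.347 g.
Volume = m/ρ = 2.347 / 10.49 = 0.2238 cm³.
Thickness = V/A = 0.2238 / 547 = 4.09 × 10⁻⁴ cm = 4.09 μm.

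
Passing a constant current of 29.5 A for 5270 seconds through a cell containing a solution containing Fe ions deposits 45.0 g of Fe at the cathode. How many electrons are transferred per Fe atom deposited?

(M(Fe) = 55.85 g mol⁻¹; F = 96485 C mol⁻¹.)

2

Q = I·t = 29.50 A × 5270.0 s = 155500 C, so n(e⁻) = 155500/96485 = 1.611 mol.
n(Fe) deposited = 45.0 / 55.85 = 0.8057 mol.
Electrons per atom = n(e⁻)/n(Fe) = 1.611 / 0.8057 = 2.00 ≈ 2, so the ion is Fe²⁺.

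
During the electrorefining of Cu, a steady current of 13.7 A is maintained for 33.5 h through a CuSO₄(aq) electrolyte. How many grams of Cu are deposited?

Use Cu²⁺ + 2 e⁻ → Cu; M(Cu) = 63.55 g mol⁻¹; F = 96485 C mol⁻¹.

Q = I·t = 13.70 A × 120600 s = 1652000 C.
n(e⁻) = Q/F = 1652000 / 96485 = 17.12 mol.
Cu²⁺ + 2 e⁻ → Cu, so n(Cu) = n(e⁻)/2 = 8.562 mol.
m = n·M = 8.562 × 63.55 = 544 g.

544 g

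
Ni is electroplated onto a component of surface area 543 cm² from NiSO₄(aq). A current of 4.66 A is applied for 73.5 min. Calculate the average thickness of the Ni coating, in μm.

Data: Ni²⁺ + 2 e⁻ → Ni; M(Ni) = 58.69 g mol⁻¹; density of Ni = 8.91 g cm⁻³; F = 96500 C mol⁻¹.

12.9 μm

Q = I·t = 4.660 × 4410.0 = 20550 C; n(e⁻) = 0.2130 mol.
n(Ni) = n(e⁻)/2 = 0.1065 mol, so m = 0.1065 × 58.69 = 6.249 g.
Volume = m/ρ = 6.249 / 8.91 = 0.7014 cm³.
Thickness = V/A = 0.7014 / 543 = 0.00129 cm = 12.9 μm.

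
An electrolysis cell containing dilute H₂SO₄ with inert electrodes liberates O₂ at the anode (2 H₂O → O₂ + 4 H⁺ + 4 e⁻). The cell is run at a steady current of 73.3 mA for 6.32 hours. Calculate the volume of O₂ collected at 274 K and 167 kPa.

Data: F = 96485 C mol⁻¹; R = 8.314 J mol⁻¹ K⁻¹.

0.0589 L

Q = I·t = 0.07330 A × 22752 s = 1668 C.
n(e⁻) = Q/F = 1668 / 96485 = 0.01728 mol.
4 electrons are transferred per O₂ molecule, so n(O₂) = 0.01728 / 4 = 0.004321 mol.
V = nRT/P = (0.004321 × 8.314 × 274) / (167 × 10³ Pa) = 5.89 × 10⁻⁵ m³ = 0.0589 L.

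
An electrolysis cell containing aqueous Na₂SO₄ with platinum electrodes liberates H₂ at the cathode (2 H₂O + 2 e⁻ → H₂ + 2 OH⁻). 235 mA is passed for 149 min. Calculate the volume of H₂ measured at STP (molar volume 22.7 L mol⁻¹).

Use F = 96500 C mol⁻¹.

0.247 L

Q = I·t = 0.2350 A × 8940.0 s = 2101 C.
n(e⁻) = Q/F = 2101 / 96500 = 0.02177 mol.
2 electrons are transferred per H₂ molecule, so n(H₂) = 0.02177 / 2 = 0.01089 mol.
V = n × V_m = 0.01089 × 22.7 = 0.247 L.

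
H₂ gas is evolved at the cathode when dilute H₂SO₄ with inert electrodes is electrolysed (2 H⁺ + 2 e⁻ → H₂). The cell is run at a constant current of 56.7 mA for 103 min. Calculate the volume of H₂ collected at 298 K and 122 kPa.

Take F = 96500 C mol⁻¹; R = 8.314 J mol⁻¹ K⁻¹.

Q = I·t = 0.05670 A × 6180.0 s = 350.4 C.
n(e⁻) = Q/F = 350.4 / 96500 = 0.003631 mol.
2 electrons are transferred per H₂ molecule, so n(H₂) = 0.003631 / 2 = 0.001816 mol.
V = nRT/P = (0.001816 × 8.314 × 298) / (122 × 10³ Pa) = 3.69 × 10⁻⁵ m³ = 0.0369 L.

0.0369 L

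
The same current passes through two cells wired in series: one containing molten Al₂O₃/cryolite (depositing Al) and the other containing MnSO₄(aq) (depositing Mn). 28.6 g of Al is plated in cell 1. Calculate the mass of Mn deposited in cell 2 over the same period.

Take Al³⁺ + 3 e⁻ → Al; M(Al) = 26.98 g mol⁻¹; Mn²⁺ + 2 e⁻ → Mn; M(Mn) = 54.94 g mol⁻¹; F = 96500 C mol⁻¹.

87.4 g

n(Al) = 28.6 / 26.98 = 1.060 mol.
Since Al³⁺ + 3 e⁻ → Al, n(e⁻) passed = 3 × 1.060 = 3.180 mol.
Cells in series carry the same charge, so the same 3.180 mol of electrons passes through cell 2.
Mn²⁺ + 2 e⁻ → Mn, so n(Mn) = 3.180 / 2 = 1.590 mol.
m(Mn) = 1.590 × 54.94 = 87.4 g.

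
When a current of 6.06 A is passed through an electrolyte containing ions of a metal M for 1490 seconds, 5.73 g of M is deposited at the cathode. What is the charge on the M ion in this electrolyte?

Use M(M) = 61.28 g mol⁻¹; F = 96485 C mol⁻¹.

Q = I·t = 6.060 A × 1490.0 s = 9029 C, so n(e⁻) = 9029/96485 = 0.09358 mol.
n(M) deposited = 5.73 / 61.28 = 0.09351 mol.
Electrons per atom = n(e⁻)/n(M) = 0.09358 / 0.09351 = 1.00 ≈ 1, so the ion is M⁺.

+1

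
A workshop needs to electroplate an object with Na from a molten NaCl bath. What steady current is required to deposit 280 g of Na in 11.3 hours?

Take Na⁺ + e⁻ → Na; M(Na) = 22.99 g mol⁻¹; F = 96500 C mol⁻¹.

28.9 A

n(Na) = 280 / 22.99 = 12.18 mol.
n(e⁻) = 1 × 12.18 = 12.18 mol.
Q = n(e⁻)·F = 12.18 × 96500 = 1175000 C.
I = Q/t = 1175000 / 40680 s = 28.9 A.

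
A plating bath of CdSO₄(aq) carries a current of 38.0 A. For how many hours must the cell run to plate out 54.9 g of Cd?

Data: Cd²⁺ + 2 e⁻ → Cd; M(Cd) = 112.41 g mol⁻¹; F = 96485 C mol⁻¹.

0.689 h

n(Cd) = m/M = 54.9 / 112.41 = 0.4884 mol.
Each Cd atom requires 2 electrons, so n(e⁻) = 2 × 0.4884 = 0.9768 mol.
Q = n(e⁻)·F = 0.9768 × 96485 = 94240 C.
t = Q/I = 94240 / 38.00 A = 2480 s = 0.689 h.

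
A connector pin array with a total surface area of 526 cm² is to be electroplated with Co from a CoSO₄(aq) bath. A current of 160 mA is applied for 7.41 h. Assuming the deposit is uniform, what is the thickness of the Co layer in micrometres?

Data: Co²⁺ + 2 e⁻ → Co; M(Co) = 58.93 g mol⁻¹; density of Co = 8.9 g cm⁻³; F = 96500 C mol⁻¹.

Q = I·t = 0.1600 × 26676 = 4268 C; n(e⁻) = 0.04423 mol.
n(Co) = n(e⁻)/2 = 0.02211 mol, so m = 0.02211 × 58.93 = 1.303 g.
Volume = m/ρ = 1.303 / 8.9 = 0.1464 cm³.
Thickness = V/A = 0.1464 / 526 = 2.78 × 10⁻⁴ cm = 2.78 μm.

2.78 μm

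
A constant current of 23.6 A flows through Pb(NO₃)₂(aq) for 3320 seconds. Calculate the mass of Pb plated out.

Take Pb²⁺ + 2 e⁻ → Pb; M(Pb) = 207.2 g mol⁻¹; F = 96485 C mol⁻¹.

84.1 g

Q = I·t = 23.60 A × 3320.0 s = 78350 C.
n(e⁻) = Q/F = 78350 / 96485 = 0.8121 mol.
Pb²⁺ + 2 e⁻ → Pb, so n(Pb) = n(e⁻)/2 = 0.4060 mol.
m = n·M = 0.4060 × 207.2 = 84.1 g.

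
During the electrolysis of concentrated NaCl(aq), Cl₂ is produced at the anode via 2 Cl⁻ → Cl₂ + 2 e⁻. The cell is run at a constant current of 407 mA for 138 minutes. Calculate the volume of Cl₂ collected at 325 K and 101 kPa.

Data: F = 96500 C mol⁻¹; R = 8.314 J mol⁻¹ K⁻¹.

0.467 L

Q = I·t = 0.4070 A × 8280.0 s = 3370 C.
n(e⁻) = Q/F = 3370 / 96500 = 0.03492 mol.
2 electrons are transferred per Cl₂ molecule, so n(Cl₂) = 0.03492 / 2 = 0.01746 mol.
V = nRT/P = (0.01746 × 8.314 × 325) / (101 × 10³ Pa) = 4.67 × 10⁻⁴ m³ = 0.467 L.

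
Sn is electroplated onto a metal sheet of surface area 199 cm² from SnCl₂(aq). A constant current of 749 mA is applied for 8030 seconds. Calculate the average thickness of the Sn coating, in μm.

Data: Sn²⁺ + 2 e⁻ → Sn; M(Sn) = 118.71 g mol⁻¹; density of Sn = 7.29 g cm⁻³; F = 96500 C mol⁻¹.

Q = I·t = 0.7490 × 8030.0 = 6014 C; n(e⁻) = 0.06233 mol.
n(Sn) = n(e⁻)/2 = 0.03116 mol, so m = 0.03116 × 118.71 = 3.699 g.
Volume = m/ρ = 3.699 / 7.29 = 0.5075 cm³.
Thickness = V/A = 0.5075 / 199 = 0.00255 cm = 25.5 μm.

25.5 μm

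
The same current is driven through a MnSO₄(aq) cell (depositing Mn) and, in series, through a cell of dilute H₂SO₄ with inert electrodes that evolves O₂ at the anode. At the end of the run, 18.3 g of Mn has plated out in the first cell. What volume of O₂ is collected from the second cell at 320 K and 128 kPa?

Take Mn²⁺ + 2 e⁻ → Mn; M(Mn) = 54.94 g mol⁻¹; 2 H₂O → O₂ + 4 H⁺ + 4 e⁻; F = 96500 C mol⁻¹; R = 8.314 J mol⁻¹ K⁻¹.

n(Mn) = 18.3 / 54.94 = 0.3331 mol, so n(e⁻) = 2 × 0.3331 = 0.6662 mol.
The cells are in series, so the same 0.6662 mol of electrons passes through the second cell.
2 H₂O → O₂ + 4 H⁺ + 4 e⁻ — 4 mol e⁻ per mol O₂, so n(O₂) = 0.6662/4 = 0.1665 mol.
V = nRT/P = (0.1665 × 8.314 × 320) / (128 × 10³) = 0.00346 m³ = 3.46 L.

3.46 L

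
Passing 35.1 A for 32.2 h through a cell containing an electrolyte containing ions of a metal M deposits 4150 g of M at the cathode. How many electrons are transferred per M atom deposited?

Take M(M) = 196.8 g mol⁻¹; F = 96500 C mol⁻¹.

Q = I·t = 35.10 A × 115920 s = 4069000 C, so n(e⁻) = 4069000/96500 = 42.16 mol.
n(M) deposited = 4150 / 196.8 = 21.09 mol.
Electrons per atom = n(e⁻)/n(M) = 42.16 / 21.09 = 2.00 ≈ 2, so the ion is M²⁺.

2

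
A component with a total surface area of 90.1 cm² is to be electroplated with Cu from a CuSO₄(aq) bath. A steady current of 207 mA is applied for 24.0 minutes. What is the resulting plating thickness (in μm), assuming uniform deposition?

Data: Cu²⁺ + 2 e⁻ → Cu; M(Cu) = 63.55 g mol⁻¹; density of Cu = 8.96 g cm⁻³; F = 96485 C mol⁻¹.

Q = I·t = 0.2070 × 1440.0 = 298.1 C; n(e⁻) = 0.003089 mol.
n(Cu) = n(e⁻)/2 = 0.001545 mol, so m = 0.001545 × 63.55 = 0.09817 g.
Volume = m/ρ = 0.09817 / 8.96 = 0.01096 cm³.
Thickness = V/A = 0.01096 / 90.1 = 1.22 × 10⁻⁴ cm = 1.22 μm.

1.22 μm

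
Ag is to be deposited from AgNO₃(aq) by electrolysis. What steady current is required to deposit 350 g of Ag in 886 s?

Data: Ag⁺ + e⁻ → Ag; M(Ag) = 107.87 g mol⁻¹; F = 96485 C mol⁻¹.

n(Ag) = 350 / 107.87 = 3.245 mol.
n(e⁻) = 1 × 3.245 = 3.245 mol.
Q = n(e⁻)·F = 3.245 × 96485 = 313100 C.
I = Q/t = 313100 / 886.00 s = 353 A.

353 A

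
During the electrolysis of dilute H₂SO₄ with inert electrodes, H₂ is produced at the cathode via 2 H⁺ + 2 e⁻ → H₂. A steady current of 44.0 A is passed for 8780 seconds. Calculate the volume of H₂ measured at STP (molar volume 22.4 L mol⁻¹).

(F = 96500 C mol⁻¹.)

Q = I·t = 44.00 A × 8780.0 s = 386300 C.
n(e⁻) = Q/F = 386300 / 96500 = 4.003 mol.
2 electrons are transferred per H₂ molecule, so n(H₂) = 4.003 / 2 = 2.002 mol.
V = n × V_m = 2.002 × 22.4 = 44.8 L.

44.8 L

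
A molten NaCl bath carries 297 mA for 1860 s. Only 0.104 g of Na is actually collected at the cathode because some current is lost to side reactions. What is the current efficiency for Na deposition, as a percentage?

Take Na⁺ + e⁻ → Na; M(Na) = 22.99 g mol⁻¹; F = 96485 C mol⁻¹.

79.0 %

Q = I·t = 0.2970 × 1860.0 = 552.4 C; n(e⁻) = 552.4/96485 = 0.005725 mol.
Theoretical n(Na) = n(e⁻)/1 = 0.005725 mol, i.e. m_theo = 0.005725 × 22.99 = 0.1316 g.
Efficiency = m_actual / m_theo = 0.104 / 0.1316 = 79.0 %.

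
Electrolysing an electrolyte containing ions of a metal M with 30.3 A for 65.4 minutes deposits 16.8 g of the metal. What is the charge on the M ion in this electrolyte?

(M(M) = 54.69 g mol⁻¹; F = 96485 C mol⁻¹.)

+4

Q = I·t = 30.30 A × 3924.0 s = 118900 C, so n(e⁻) = 118900/96485 = 1.232 mol.
n(M) deposited = 16.8 / 54.69 = 0.3072 mol.
Electrons per atom = n(e⁻)/n(M) = 1.232 / 0.3072 = 4.01 ≈ 4, so the ion is M⁴⁺.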